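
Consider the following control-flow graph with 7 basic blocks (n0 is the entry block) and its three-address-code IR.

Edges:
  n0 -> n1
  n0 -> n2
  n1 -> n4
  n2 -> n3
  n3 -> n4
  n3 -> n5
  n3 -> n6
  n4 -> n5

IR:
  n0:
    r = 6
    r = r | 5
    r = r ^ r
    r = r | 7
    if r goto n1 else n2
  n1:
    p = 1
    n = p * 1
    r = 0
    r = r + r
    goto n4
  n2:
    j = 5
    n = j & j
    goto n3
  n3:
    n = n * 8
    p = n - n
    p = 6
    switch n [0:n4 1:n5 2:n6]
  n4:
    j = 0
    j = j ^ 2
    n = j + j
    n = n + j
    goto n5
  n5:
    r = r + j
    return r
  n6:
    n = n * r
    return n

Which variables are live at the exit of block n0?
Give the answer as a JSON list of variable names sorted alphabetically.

Block summaries:
  n0 def {r} use ∅
  n1 def {n,p,r} use ∅
  n2 def {j,n} use ∅
  n3 def {n,p} use {n}
  n4 def {j,n} use ∅
  n5 def {r} use {j,r}
  n6 def {n} use {n,r}

Liveness:
  n0 li=∅ lo={r}
  n1 li=∅ lo={r}
  n2 li={r} lo={j,n,r}
  n3 li={j,n,r} lo={j,n,r}
  n4 li={r} lo={j,r}
  n5 li={j,r} lo=∅
  n6 li={n,r} lo=∅

live-out(n0) = ["r"]

Answer: ["r"]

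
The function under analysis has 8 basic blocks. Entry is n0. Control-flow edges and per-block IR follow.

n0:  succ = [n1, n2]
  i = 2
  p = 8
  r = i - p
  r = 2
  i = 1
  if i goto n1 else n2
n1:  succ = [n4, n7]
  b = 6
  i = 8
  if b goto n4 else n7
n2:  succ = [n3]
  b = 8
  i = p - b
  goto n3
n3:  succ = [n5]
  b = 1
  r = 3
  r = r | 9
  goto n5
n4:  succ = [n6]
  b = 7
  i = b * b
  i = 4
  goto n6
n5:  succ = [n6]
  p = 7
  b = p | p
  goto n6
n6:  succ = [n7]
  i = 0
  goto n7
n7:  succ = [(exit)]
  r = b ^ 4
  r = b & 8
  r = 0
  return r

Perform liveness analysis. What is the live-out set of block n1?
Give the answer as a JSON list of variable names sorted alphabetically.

Block summaries:
  n0: {i,p,r} / ∅
  n1: {b,i} / ∅
  n2: {b,i} / {p}
  n3: {b,r} / ∅
  n4: {b,i} / ∅
  n5: {b,p} / ∅
  n6: {i} / ∅
  n7: {r} / {b}

Live sets:
  n0 li=∅ lo={p}
  n1 li=∅ lo={b}
  n2 li={p} lo=∅
  n3 li=∅ lo=∅
  n4 li=∅ lo={b}
  n5 li=∅ lo={b}
  n6 li={b} lo={b}
  n7 li={b} lo=∅

live-out(n1) = ["b"]

Answer: ["b"]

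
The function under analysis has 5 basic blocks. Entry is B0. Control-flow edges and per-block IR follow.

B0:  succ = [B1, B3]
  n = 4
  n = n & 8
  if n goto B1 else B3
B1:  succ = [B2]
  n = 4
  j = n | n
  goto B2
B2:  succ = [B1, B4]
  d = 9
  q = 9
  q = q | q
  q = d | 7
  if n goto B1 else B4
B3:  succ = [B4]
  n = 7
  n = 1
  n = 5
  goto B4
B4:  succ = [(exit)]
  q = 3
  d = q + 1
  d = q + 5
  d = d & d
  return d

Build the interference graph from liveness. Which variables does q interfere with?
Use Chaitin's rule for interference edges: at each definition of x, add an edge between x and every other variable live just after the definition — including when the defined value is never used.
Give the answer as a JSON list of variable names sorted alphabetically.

Per-block:
  B0 def {n} use ∅
  B1 def {j,n} use ∅
  B2 def {d,q} use {n}
  B3 def {n} use ∅
  B4 def {d,q} use ∅

Live sets:
  live B0: ∅→∅
  live B1: ∅→{n}
  live B2: {n}→∅
  live B3: ∅→∅
  live B4: ∅→∅

Interference:
  d — {n,q}
  j — {n}
  n — {d,j,q}
  q — {d,n}

N(q) = ["d", "n"]

Answer: ["d", "n"]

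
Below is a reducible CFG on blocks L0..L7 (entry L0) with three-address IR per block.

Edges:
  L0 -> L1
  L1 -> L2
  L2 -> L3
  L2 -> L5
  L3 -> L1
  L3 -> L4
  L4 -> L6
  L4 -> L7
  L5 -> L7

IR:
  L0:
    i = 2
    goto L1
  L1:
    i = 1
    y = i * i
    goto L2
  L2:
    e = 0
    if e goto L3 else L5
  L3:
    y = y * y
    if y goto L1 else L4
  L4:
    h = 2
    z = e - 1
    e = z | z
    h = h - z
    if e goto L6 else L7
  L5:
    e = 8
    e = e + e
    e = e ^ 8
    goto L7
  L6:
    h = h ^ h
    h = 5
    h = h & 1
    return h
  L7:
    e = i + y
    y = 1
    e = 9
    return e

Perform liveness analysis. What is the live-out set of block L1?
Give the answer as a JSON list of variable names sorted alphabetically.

Per-block:
  L0: def={i} ue=∅
  L1: def={i,y} ue=∅
  L2: def={e} ue=∅
  L3: def={y} ue={y}
  L4: def={e,h,z} ue={e}
  L5: def={e} ue=∅
  L6: def={h} ue={h}
  L7: def={e,y} ue={i,y}

Live sets:
  L0 li=∅ lo=∅
  L1 li=∅ lo={i,y}
  L2 li={i,y} lo={e,i,y}
  L3 li={e,i,y} lo={e,i,y}
  L4 li={e,i,y} lo={h,i,y}
  L5 li={i,y} lo={i,y}
  L6 li={h} lo=∅
  L7 li={i,y} lo=∅

live-out(L1) = ["i", "y"]

Answer: ["i", "y"]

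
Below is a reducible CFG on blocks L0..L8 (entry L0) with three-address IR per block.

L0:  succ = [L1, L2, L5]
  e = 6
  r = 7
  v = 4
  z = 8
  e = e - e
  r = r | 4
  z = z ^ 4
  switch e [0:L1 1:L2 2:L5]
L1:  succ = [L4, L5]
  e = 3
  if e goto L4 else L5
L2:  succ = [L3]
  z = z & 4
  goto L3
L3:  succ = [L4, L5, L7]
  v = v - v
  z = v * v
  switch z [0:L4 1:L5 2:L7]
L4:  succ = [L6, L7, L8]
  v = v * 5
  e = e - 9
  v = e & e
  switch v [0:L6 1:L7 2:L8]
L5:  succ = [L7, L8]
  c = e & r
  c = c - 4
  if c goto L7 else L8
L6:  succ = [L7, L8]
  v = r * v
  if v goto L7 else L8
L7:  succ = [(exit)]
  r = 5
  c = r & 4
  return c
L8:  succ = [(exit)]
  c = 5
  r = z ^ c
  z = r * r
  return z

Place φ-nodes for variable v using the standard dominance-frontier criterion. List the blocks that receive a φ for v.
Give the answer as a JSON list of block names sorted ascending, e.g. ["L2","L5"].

Answer: ["L4", "L5", "L7", "L8"]

Working:
idom tree: L1←L0 L2←L0 L3←L2 L4←L0 L5←L0 L6←L4 L7←L0 L8←L0
Dom at joins:
  L4: preds {L1,L3}: {L0,L1} ∩ {L0,L2,L3} = {L0}; idom=L0
  L5: preds {L0,L1,L3}: {L0} ∩ {L0,L1} ∩ {L0,L2,L3} = {L0}; idom=L0
  L7: preds {L3,L4,L5,L6}: {L0,L2,L3} ∩ {L0,L4} ∩ {L0,L5} ∩ {L0,L4,L6} = {L0}; idom=L0
  L8: preds {L4,L5,L6}: {L0,L4} ∩ {L0,L5} ∩ {L0,L4,L6} = {L0}; idom=L0

DF derivation:
  L4←L1: walk L1 to L0
  L4←L3: walk L3→L2 to L0
  L5←L0: walk · to L0
  L5←L1: walk L1 to L0
  L5←L3: walk L3→L2 to L0
  L7←L3: walk L3→L2 to L0
  L7←L4: walk L4 to L0
  L7←L5: walk L5 to L0
  L7←L6: walk L6→L4 to L0
  L8←L4: walk L4 to L0
  L8←L5: walk L5 to L0
  L8←L6: walk L6→L4 to L0
  L0 → ∅
  L1 → {L4,L5}
  L2 → {L4,L5,L7}
  L3 → {L4,L5,L7}
  L4 → {L7,L8}
  L5 → {L7,L8}
  L6 → {L7,L8}
  L7 → ∅
  L8 → ∅

φ for v: defs {L0,L3,L4,L6}
  DF⁺ = {L4,L5,L7,L8}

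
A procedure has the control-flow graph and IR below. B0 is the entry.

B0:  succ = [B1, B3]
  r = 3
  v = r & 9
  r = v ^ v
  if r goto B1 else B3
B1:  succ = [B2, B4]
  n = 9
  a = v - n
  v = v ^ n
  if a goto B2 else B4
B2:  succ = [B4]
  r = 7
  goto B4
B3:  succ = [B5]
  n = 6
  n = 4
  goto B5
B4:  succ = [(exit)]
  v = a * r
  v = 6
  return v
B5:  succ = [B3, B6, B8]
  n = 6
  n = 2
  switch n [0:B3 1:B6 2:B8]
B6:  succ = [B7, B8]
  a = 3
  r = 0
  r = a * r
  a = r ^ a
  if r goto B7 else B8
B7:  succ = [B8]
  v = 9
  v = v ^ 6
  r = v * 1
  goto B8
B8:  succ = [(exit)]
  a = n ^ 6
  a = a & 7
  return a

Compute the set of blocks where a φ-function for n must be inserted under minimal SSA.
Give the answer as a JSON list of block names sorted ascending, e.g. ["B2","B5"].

Answer: ["B3"]

Working:
idom tree: B1←B0 B2←B1 B3←B0 B4←B1 B5←B3 B6←B5 B7←B6 B8←B5
Join-block Dom:
  B3: preds {B0,B5}: {B0} ∩ {B0,B3,B5} = {B0}; idom=B0
  B4: preds {B1,B2}: {B0,B1} ∩ {B0,B1,B2} = {B0,B1}; idom=B1
  B8: preds {B5,B6,B7}: {B0,B3,B5} ∩ {B0,B3,B5,B6} ∩ {B0,B3,B5,B6,B7} = {B0,B3,B5}; idom=B5

DF walk-up:
  join B3 pred B0: · stop@B0
  join B3 pred B5: B5→B3 stop@B0
  join B4 pred B1: · stop@B1
  join B4 pred B2: B2 stop@B1
  join B8 pred B5: · stop@B5
  join B8 pred B6: B6 stop@B5
  join B8 pred B7: B7→B6 stop@B5
  B0: DF=∅
  B1: DF=∅
  B2: DF={B4}
  B3: DF={B3}
  B4: DF=∅
  B5: DF={B3}
  B6: DF={B8}
  B7: DF={B8}
  B8: DF=∅

φ for n: defs {B1,B3,B5}
  DF⁺ = {B3}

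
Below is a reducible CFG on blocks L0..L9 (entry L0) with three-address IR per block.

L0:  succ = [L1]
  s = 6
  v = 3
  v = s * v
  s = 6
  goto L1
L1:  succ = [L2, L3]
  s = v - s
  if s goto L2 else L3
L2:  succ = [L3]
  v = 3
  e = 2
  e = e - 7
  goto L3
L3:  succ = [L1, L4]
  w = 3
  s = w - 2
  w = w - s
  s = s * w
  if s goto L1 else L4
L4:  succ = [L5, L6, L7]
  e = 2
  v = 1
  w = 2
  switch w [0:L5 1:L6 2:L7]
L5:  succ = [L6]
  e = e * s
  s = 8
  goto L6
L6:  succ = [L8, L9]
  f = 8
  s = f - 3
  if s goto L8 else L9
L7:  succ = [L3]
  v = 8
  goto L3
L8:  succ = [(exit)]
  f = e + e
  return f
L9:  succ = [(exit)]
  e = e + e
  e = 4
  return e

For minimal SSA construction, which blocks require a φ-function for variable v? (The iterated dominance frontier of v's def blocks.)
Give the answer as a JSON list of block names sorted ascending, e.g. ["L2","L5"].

Answer: ["L1", "L3"]

Working:
idom tree: L1←L0 L2←L1 L3←L1 L4←L3 L5←L4 L6←L4 L7←L4 L8←L6 L9←L6
Join-block Dom:
  L1: preds {L0,L3}: {L0} ∩ {L0,L1,L3} = {L0}; idom=L0
  L3: preds {L1,L2,L7}: {L0,L1} ∩ {L0,L1,L2} ∩ {L0,L1,L3,L4,L7} = {L0,L1}; idom=L1
  L6: preds {L4,L5}: {L0,L1,L3,L4} ∩ {L0,L1,L3,L4,L5} = {L0,L1,L3,L4}; idom=L4

Frontier:
  L1←L0: walk · to L0
  L1←L3: walk L3→L1 to L0
  L3←L1: walk · to L1
  L3←L2: walk L2 to L1
  L3←L7: walk L7→L4→L3 to L1
  L6←L4: walk · to L4
  L6←L5: walk L5 to L4
  L0 → ∅
  L1 → {L1}
  L2 → {L3}
  L3 → {L1,L3}
  L4 → {L3}
  L5 → {L6}
  L6 → ∅
  L7 → {L3}
  L8 → ∅
  L9 → ∅

φ for v: defs {L0,L2,L4,L7}
  DF⁺ = {L1,L3}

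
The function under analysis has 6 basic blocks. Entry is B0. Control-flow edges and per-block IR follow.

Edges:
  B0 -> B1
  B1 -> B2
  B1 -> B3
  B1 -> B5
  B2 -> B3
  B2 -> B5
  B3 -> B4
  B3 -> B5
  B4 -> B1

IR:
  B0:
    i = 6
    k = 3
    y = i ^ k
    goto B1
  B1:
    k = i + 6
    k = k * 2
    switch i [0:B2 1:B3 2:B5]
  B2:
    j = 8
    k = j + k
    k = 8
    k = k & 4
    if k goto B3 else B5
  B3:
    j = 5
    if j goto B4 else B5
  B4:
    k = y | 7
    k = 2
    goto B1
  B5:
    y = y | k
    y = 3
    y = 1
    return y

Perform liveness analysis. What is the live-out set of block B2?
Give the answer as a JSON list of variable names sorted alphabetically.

Answer: ["i", "k", "y"]

Derivation:
def/use:
  B0 def {i,k,y} use ∅
  B1 def {k} use {i}
  B2 def {j,k} use {k}
  B3 def {j} use ∅
  B4 def {k} use {y}
  B5 def {y} use {k,y}

Live sets:
  B0 li=∅ lo={i,y}
  B1 li={i,y} lo={i,k,y}
  B2 li={i,k,y} lo={i,k,y}
  B3 li={i,k,y} lo={i,k,y}
  B4 li={i,y} lo={i,y}
  B5 li={k,y} lo=∅

live-out(B2) = ["i", "k", "y"]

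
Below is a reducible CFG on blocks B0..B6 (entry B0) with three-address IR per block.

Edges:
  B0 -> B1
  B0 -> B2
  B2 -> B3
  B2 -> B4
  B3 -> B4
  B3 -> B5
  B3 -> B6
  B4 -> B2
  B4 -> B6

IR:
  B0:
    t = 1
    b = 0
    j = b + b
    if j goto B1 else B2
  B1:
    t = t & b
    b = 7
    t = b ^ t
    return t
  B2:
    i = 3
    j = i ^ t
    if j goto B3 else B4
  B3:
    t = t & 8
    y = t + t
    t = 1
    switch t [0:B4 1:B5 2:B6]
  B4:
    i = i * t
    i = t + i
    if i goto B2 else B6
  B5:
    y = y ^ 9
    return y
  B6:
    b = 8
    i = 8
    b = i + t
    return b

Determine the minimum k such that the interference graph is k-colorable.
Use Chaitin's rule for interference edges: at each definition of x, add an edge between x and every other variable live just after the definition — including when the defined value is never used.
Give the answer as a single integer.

Answer: 3

Derivation:
def/use:
  B0 def {b,j,t} use ∅
  B1 def {b,t} use {b,t}
  B2 def {i,j} use {t}
  B3 def {t,y} use {t}
  B4 def {i} use {i,t}
  B5 def {y} use {y}
  B6 def {b,i} use {t}

Liveness:
  live B0: ∅→{b,t}
  live B1: {b,t}→∅
  live B2: {t}→{i,t}
  live B3: {i,t}→{i,t,y}
  live B4: {i,t}→{t}
  live B5: {y}→∅
  live B6: {t}→∅

Conflict graph:
  b: {j,t}
  i: {j,t,y}
  j: {b,i,t}
  t: {b,i,j,y}
  y: {i,t}

Registers:
  clique {b,j,t} ⇒ need ≥ 3
  3-colouring: R0={t}  R1={b,i}  R2={j,y}
  χ = 3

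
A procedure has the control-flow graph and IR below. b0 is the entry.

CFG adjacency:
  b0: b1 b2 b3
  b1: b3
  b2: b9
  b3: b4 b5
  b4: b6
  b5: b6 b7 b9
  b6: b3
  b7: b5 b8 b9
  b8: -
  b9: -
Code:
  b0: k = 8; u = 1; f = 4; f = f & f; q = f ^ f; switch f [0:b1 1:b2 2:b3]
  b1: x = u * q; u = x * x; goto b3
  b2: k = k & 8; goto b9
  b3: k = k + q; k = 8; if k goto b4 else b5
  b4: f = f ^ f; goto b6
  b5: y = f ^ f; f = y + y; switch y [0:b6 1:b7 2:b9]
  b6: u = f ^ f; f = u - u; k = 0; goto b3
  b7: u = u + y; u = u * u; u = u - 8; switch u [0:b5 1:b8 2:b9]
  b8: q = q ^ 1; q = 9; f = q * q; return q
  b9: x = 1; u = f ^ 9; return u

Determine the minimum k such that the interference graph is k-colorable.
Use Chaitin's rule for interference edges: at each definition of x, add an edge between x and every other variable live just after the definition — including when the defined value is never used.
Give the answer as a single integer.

Answer: 4

Derivation:
Block summaries:
  b0: {f,k,q,u} / ∅
  b1: {u,x} / {q,u}
  b2: {k} / {k}
  b3: {k} / {k,q}
  b4: {f} / {f}
  b5: {f,y} / {f}
  b6: {f,k,u} / {f}
  b7: {u} / {u,y}
  b8: {f,q} / {q}
  b9: {u,x} / {f}

Backward fixpoint:
  live b0: ∅→{f,k,q,u}
  live b1: {f,k,q,u}→{f,k,q,u}
  live b2: {f,k}→{f}
  live b3: {f,k,q,u}→{f,q,u}
  live b4: {f,q}→{f,q}
  live b5: {f,q,u}→{f,q,u,y}
  live b6: {f,q}→{f,k,q,u}
  live b7: {f,q,u,y}→{f,q,u}
  live b8: {q}→∅
  live b9: {f}→∅

Interference:
  f — {k,q,u,x,y}
  k — {f,q,u,x}
  q — {f,k,u,x,y}
  u — {f,k,q,y}
  x — {f,k,q}
  y — {f,q,u}

Registers:
  clique {f,k,q,u} ⇒ need ≥ 4
  assign f→R0 k→R2 q→R1 u→R3 x→R3 y→R2 — no edge inside a register ⇒ χ ≤ 4
  χ = 4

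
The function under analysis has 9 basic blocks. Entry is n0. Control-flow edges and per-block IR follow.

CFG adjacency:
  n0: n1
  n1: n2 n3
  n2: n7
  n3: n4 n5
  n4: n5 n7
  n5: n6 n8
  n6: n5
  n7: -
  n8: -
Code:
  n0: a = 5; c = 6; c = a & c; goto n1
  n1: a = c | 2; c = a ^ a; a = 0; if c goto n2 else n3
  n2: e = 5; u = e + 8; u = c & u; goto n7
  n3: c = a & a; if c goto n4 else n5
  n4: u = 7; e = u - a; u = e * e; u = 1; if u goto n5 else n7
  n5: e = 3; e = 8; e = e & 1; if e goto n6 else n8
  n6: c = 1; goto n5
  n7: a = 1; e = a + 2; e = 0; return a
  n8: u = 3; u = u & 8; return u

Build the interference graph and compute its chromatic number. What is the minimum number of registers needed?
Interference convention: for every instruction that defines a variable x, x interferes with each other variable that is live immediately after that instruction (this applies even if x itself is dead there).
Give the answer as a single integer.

Answer: 3

Analysis:
Block summaries:
  n0: def={a,c} ue=∅
  n1: def={a,c} ue={c}
  n2: def={e,u} ue={c}
  n3: def={c} ue={a}
  n4: def={e,u} ue={a}
  n5: def={e} ue=∅
  n6: def={c} ue=∅
  n7: def={a,e} ue=∅
  n8: def={u} ue=∅

Live sets:
  n0: in=∅ out={c}
  n1: in={c} out={a,c}
  n2: in={c} out=∅
  n3: in={a} out={a}
  n4: in={a} out=∅
  n5: in=∅ out=∅
  n6: in=∅ out=∅
  n7: in=∅ out=∅
  n8: in=∅ out=∅

Interference:
  a — {c,e,u}
  c — {a,e,u}
  e — {a,c}
  u — {a,c}

Registers:
  lower bound: {a,c,e} mutually conflict ⇒ χ ≥ 3
  3-colouring: R0={a}  R1={c}  R2={e,u}
  χ = 3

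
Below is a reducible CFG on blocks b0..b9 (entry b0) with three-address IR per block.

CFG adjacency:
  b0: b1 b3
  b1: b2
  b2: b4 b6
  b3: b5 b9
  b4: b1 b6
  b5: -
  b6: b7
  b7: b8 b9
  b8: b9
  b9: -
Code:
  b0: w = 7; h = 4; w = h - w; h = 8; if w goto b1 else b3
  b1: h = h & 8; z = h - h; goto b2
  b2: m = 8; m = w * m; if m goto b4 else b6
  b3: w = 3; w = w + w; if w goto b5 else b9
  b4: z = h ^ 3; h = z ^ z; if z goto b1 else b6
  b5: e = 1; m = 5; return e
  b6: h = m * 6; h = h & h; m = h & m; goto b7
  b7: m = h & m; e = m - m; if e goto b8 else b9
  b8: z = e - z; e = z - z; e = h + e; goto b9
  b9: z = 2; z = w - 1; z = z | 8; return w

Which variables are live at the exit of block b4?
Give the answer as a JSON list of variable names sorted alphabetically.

Answer: ["h", "m", "w", "z"]

Analysis:
Block summaries:
  b0: {h,w} / ∅
  b1: {h,z} / {h}
  b2: {m} / {w}
  b3: {w} / ∅
  b4: {h,z} / {h}
  b5: {e,m} / ∅
  b6: {h,m} / {m}
  b7: {e,m} / {h,m}
  b8: {e,z} / {e,h,z}
  b9: {z} / {w}

Live sets:
  b0: in=∅ out={h,w}
  b1: in={h,w} out={h,w,z}
  b2: in={h,w,z} out={h,m,w,z}
  b3: in=∅ out={w}
  b4: in={h,m,w} out={h,m,w,z}
  b5: in=∅ out=∅
  b6: in={m,w,z} out={h,m,w,z}
  b7: in={h,m,w,z} out={e,h,w,z}
  b8: in={e,h,w,z} out={w}
  b9: in={w} out=∅

live-out(b4) = ["h", "m", "w", "z"]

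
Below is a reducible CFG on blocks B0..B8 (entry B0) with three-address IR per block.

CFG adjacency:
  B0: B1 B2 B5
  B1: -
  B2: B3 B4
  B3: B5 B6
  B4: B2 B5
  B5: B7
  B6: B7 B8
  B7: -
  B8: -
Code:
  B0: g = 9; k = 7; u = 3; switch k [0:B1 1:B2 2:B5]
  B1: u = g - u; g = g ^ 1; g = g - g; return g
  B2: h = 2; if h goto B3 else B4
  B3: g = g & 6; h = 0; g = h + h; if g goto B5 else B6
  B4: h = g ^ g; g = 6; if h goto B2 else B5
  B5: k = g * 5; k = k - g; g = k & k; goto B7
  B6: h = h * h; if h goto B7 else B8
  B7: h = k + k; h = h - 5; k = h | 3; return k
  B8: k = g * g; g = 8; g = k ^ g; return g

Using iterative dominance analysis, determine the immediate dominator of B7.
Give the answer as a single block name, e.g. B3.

Answer: B0

Working:
idom tree: B1←B0 B2←B0 B3←B2 B4←B2 B5←B0 B6←B3 B7←B0 B8←B6
Dom∩ at merges:
  B2: preds {B0,B4}: {B0} ∩ {B0,B2,B4} = {B0}; idom=B0
  B5: preds {B0,B3,B4}: {B0} ∩ {B0,B2,B3} ∩ {B0,B2,B4} = {B0}; idom=B0
  B7: preds {B5,B6}: {B0,B5} ∩ {B0,B2,B3,B6} = {B0}; idom=B0

idom(B7) = B0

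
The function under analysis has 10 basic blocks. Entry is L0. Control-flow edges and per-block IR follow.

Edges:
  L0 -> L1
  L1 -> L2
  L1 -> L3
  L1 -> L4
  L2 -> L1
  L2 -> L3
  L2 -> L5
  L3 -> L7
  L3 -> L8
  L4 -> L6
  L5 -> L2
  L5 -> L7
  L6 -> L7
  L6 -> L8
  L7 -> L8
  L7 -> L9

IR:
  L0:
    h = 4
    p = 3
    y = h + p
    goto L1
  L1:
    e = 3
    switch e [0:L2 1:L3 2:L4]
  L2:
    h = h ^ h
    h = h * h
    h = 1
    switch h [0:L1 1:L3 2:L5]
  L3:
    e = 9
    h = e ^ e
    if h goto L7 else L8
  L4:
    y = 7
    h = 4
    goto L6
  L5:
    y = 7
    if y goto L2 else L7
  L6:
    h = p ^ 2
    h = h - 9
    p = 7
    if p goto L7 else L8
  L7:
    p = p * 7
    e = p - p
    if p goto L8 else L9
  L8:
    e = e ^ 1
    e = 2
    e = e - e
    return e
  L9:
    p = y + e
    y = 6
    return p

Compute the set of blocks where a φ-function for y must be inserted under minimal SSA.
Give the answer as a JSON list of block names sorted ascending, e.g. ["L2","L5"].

idom tree: L1←L0 L2←L1 L3←L1 L4←L1 L5←L2 L6←L4 L7←L1 L8←L1 L9←L7
Join-block Dom:
  L1: preds {L0,L2}: {L0} ∩ {L0,L1,L2} = {L0}; idom=L0
  L2: preds {L1,L5}: {L0,L1} ∩ {L0,L1,L2,L5} = {L0,L1}; idom=L1
  L3: preds {L1,L2}: {L0,L1} ∩ {L0,L1,L2} = {L0,L1}; idom=L1
  L7: preds {L3,L5,L6}: {L0,L1,L3} ∩ {L0,L1,L2,L5} ∩ {L0,L1,L4,L6} = {L0,L1}; idom=L1
  L8: preds {L3,L6,L7}: {L0,L1,L3} ∩ {L0,L1,L4,L6} ∩ {L0,L1,L7} = {L0,L1}; idom=L1

Frontier:
  L1←L0: walk · to L0
  L1←L2: walk L2→L1 to L0
  L2←L1: walk · to L1
  L2←L5: walk L5→L2 to L1
  L3←L1: walk · to L1
  L3←L2: walk L2 to L1
  L7←L3: walk L3 to L1
  L7←L5: walk L5→L2 to L1
  L7←L6: walk L6→L4 to L1
  L8←L3: walk L3 to L1
  L8←L6: walk L6→L4 to L1
  L8←L7: walk L7 to L1
  L0 → ∅
  L1 → {L1}
  L2 → {L1,L2,L3,L7}
  L3 → {L7,L8}
  L4 → {L7,L8}
  L5 → {L2,L7}
  L6 → {L7,L8}
  L7 → {L8}
  L8 → ∅
  L9 → ∅

φ for y: defs {L0,L4,L5,L9}
  DF⁺ = {L1,L2,L3,L7,L8}

Answer: ["L1", "L2", "L3", "L7", "L8"]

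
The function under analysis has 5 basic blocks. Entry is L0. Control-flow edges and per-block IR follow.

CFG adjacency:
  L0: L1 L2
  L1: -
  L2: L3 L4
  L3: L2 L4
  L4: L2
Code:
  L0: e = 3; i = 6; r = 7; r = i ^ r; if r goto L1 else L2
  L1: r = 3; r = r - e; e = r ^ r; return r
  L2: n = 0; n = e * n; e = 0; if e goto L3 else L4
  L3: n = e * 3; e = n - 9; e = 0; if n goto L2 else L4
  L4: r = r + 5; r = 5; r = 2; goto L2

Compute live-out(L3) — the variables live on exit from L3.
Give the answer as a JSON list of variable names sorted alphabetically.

Per-block:
  L0: {e,i,r} / ∅
  L1: {e,r} / {e}
  L2: {e,n} / {e}
  L3: {e,n} / {e}
  L4: {r} / {r}

Liveness:
  L0 li=∅ lo={e,r}
  L1 li={e} lo=∅
  L2 li={e,r} lo={e,r}
  L3 li={e,r} lo={e,r}
  L4 li={e,r} lo={e,r}

live-out(L3) = ["e", "r"]

Answer: ["e", "r"]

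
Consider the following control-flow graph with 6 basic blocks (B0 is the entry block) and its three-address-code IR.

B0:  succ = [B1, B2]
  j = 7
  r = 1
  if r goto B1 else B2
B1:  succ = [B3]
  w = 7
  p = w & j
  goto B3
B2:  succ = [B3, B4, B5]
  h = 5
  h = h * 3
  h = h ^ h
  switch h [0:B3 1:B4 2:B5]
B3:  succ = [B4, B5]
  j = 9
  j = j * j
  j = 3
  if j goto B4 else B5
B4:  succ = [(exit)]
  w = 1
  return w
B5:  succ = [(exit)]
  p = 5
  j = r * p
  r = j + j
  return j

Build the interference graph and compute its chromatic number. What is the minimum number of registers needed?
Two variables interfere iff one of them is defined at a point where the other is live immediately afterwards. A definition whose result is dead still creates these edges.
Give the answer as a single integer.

Answer: 3

Working:
Per-block:
  B0: def={j,r} ue=∅
  B1: def={p,w} ue={j}
  B2: def={h} ue=∅
  B3: def={j} ue=∅
  B4: def={w} ue=∅
  B5: def={j,p,r} ue={r}

Liveness:
  live B0: ∅→{j,r}
  live B1: {j,r}→{r}
  live B2: {r}→{r}
  live B3: {r}→{r}
  live B4: ∅→∅
  live B5: {r}→∅

Interference:
  h: {r}
  j: {r,w}
  p: {r}
  r: {h,j,p,w}
  w: {j,r}

Registers:
  lower bound: {j,r,w} mutually conflict ⇒ χ ≥ 3
  assign h→r1 j→r1 p→r1 r→r0 w→r2 — no edge inside a register ⇒ χ ≤ 3
  χ = 3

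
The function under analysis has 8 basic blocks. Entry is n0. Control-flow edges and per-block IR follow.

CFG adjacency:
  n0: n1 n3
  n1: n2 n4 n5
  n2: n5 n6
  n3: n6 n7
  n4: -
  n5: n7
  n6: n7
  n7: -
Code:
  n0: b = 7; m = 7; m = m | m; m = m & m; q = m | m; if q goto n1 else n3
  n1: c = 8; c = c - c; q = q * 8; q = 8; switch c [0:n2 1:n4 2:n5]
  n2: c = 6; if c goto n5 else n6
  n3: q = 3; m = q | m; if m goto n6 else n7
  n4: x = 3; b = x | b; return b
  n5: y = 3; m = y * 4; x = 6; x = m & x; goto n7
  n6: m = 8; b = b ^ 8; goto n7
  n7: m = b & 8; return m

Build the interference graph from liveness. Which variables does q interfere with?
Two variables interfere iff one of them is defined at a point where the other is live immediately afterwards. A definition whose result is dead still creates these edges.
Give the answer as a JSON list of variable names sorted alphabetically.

Answer: ["b", "c", "m"]

Analysis:
Per-block:
  n0: def={b,m,q} ue=∅
  n1: def={c,q} ue={q}
  n2: def={c} ue=∅
  n3: def={m,q} ue={m}
  n4: def={b,x} ue={b}
  n5: def={m,x,y} ue=∅
  n6: def={b,m} ue={b}
  n7: def={m} ue={b}

Liveness:
  n0 li=∅ lo={b,m,q}
  n1 li={b,q} lo={b}
  n2 li={b} lo={b}
  n3 li={b,m} lo={b}
  n4 li={b} lo=∅
  n5 li={b} lo={b}
  n6 li={b} lo={b}
  n7 li={b} lo=∅

Interference:
  b↔{c,m,q,x,y}
  c↔{b,q}
  m↔{b,q,x}
  q↔{b,c,m}
  x↔{b,m}
  y↔{b}

N(q) = ["b", "c", "m"]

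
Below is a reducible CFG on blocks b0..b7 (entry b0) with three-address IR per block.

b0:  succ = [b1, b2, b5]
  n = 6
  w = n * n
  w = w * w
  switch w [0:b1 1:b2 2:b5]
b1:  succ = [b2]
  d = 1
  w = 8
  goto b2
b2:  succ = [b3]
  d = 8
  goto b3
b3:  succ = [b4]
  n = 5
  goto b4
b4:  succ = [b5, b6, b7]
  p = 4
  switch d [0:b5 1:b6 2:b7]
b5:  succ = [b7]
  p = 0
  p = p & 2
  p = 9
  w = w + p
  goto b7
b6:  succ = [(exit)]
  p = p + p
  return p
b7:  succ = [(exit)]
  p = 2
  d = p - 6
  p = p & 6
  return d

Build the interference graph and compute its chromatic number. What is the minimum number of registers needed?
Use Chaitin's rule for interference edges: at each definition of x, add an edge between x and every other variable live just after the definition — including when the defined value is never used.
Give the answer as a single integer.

Answer: 3

Working:
Block summaries:
  b0: {n,w} / ∅
  b1: {d,w} / ∅
  b2: {d} / ∅
  b3: {n} / ∅
  b4: {p} / {d}
  b5: {p,w} / {w}
  b6: {p} / {p}
  b7: {d,p} / ∅

Backward fixpoint:
  live b0: ∅→{w}
  live b1: ∅→{w}
  live b2: {w}→{d,w}
  live b3: {d,w}→{d,w}
  live b4: {d,w}→{p,w}
  live b5: {w}→∅
  live b6: {p}→∅
  live b7: ∅→∅

Interference:
  d: {n,p,w}
  n: {d,w}
  p: {d,w}
  w: {d,n,p}

Registers:
  clique {d,n,w} ⇒ need ≥ 3
  assign d→R0 n→R2 p→R2 w→R1 — no edge inside a register ⇒ χ ≤ 3
  χ = 3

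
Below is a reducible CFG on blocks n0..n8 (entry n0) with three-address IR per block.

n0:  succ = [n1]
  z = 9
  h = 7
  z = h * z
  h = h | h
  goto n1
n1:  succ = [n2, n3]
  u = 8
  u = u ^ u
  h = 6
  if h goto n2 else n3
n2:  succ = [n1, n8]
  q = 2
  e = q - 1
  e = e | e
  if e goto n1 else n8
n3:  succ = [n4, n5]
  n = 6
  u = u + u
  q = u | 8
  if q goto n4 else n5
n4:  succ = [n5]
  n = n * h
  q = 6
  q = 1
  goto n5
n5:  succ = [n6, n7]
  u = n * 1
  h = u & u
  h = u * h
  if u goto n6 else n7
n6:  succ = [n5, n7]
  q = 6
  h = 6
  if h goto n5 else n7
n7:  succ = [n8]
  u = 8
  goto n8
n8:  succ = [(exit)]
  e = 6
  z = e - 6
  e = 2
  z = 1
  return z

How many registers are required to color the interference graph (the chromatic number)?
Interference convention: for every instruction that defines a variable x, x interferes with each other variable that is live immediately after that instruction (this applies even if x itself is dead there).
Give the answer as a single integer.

def/use:
  n0: def={h,z} ue=∅
  n1: def={h,u} ue=∅
  n2: def={e,q} ue=∅
  n3: def={n,q,u} ue={u}
  n4: def={n,q} ue={h,n}
  n5: def={h,u} ue={n}
  n6: def={h,q} ue=∅
  n7: def={u} ue=∅
  n8: def={e,z} ue=∅

Liveness:
  n0 li=∅ lo=∅
  n1 li=∅ lo={h,u}
  n2 li=∅ lo=∅
  n3 li={h,u} lo={h,n}
  n4 li={h,n} lo={n}
  n5 li={n} lo={n}
  n6 li={n} lo={n}
  n7 li=∅ lo=∅
  n8 li=∅ lo=∅

Interfere edges:
  e: ∅
  h: {n,q,u,z}
  n: {h,q,u}
  q: {h,n}
  u: {h,n}
  z: {h}

Registers:
  {h,n,q} pairwise interfere (3-clique) ⇒ χ ≥ 3
  assign e→c0 h→c0 n→c1 q→c2 u→c2 z→c1 — no edge inside a register ⇒ χ ≤ 3
  χ = 3

Answer: 3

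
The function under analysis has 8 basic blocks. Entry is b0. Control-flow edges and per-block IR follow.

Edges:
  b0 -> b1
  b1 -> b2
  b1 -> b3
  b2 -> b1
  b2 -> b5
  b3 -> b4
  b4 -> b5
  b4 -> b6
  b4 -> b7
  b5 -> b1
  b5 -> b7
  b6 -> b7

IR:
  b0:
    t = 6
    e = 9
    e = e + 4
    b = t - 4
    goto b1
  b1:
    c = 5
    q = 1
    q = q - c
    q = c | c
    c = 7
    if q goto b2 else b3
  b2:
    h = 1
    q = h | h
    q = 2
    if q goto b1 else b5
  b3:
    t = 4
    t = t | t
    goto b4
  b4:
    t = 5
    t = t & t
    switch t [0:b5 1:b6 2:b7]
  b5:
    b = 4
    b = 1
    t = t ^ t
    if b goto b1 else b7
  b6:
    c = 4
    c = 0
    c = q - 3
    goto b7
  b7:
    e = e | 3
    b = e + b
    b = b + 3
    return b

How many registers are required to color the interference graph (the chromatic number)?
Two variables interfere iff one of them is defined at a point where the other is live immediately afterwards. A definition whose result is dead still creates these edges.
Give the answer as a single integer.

Answer: 5

Working:
Block summaries:
  b0 def {b,e,t} use ∅
  b1 def {c,q} use ∅
  b2 def {h,q} use ∅
  b3 def {t} use ∅
  b4 def {t} use ∅
  b5 def {b,t} use {t}
  b6 def {c} use {q}
  b7 def {b,e} use {b,e}

Live sets:
  b0: in=∅ out={b,e,t}
  b1: in={b,e,t} out={b,e,q,t}
  b2: in={b,e,t} out={b,e,t}
  b3: in={b,e,q} out={b,e,q}
  b4: in={b,e,q} out={b,e,q,t}
  b5: in={e,t} out={b,e,t}
  b6: in={b,e,q} out={b,e}
  b7: in={b,e} out=∅

Interference:
  b↔{c,e,h,q,t}
  c↔{b,e,q,t}
  e↔{b,c,h,q,t}
  h↔{b,e,t}
  q↔{b,c,e,t}
  t↔{b,c,e,h,q}

Chromatic number:
  clique {b,c,e,q,t} ⇒ need ≥ 5
  5-colouring: c0={b}  c1={e}  c2={t}  c3={c,h}  c4={q}
  χ = 5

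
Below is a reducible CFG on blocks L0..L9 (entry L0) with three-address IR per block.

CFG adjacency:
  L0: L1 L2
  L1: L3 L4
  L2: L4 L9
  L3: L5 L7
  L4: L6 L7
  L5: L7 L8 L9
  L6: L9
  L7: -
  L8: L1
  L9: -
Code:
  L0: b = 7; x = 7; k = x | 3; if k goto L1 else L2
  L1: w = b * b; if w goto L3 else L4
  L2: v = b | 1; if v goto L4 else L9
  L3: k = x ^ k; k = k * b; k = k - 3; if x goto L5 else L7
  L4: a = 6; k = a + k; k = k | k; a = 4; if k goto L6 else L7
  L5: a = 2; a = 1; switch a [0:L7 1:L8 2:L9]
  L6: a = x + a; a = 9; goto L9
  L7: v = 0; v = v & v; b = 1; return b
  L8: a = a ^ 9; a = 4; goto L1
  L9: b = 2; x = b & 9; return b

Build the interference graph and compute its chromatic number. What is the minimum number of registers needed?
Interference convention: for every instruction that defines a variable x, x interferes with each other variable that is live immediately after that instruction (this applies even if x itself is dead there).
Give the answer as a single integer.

Per-block:
  L0: {b,k,x} / ∅
  L1: {w} / {b}
  L2: {v} / {b}
  L3: {k} / {b,k,x}
  L4: {a,k} / {k}
  L5: {a} / ∅
  L6: {a} / {a,x}
  L7: {b,v} / ∅
  L8: {a} / {a}
  L9: {b,x} / ∅

Backward fixpoint:
  L0 li=∅ lo={b,k,x}
  L1 li={b,k,x} lo={b,k,x}
  L2 li={b,k,x} lo={k,x}
  L3 li={b,k,x} lo={b,k,x}
  L4 li={k,x} lo={a,x}
  L5 li={b,k,x} lo={a,b,k,x}
  L6 li={a,x} lo=∅
  L7 li=∅ lo=∅
  L8 li={a,b,k,x} lo={b,k,x}
  L9 li=∅ lo=∅

Conflict graph:
  a — {b,k,x}
  b — {a,k,w,x}
  k — {a,b,v,w,x}
  v — {k,x}
  w — {b,k,x}
  x — {a,b,k,v,w}

Colouring:
  {a,b,k,x} pairwise interfere (4-clique) ⇒ χ ≥ 4
  4-colouring: R0={k}  R1={x}  R2={b,v}  R3={a,w}
  χ = 4

Answer: 4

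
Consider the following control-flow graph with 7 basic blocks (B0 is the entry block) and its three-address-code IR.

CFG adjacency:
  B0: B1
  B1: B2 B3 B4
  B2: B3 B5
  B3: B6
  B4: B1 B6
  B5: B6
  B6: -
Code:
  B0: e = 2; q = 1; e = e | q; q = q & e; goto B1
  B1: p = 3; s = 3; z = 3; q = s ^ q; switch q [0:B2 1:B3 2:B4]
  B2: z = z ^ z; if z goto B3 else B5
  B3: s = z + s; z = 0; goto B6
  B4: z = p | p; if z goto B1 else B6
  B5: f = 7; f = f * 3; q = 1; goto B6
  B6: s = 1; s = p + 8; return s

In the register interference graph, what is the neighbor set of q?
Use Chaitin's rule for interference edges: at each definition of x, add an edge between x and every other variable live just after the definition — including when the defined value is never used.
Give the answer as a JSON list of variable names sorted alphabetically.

Per-block:
  B0: def={e,q} ue=∅
  B1: def={p,q,s,z} ue={q}
  B2: def={z} ue={z}
  B3: def={s,z} ue={s,z}
  B4: def={z} ue={p}
  B5: def={f,q} ue=∅
  B6: def={s} ue={p}

Live sets:
  B0 li=∅ lo={q}
  B1 li={q} lo={p,q,s,z}
  B2 li={p,s,z} lo={p,s,z}
  B3 li={p,s,z} lo={p}
  B4 li={p,q} lo={p,q}
  B5 li={p} lo={p}
  B6 li={p} lo=∅

Interfere edges:
  e: {q}
  f: {p}
  p: {f,q,s,z}
  q: {e,p,s,z}
  s: {p,q,z}
  z: {p,q,s}

N(q) = ["e", "p", "s", "z"]

Answer: ["e", "p", "s", "z"]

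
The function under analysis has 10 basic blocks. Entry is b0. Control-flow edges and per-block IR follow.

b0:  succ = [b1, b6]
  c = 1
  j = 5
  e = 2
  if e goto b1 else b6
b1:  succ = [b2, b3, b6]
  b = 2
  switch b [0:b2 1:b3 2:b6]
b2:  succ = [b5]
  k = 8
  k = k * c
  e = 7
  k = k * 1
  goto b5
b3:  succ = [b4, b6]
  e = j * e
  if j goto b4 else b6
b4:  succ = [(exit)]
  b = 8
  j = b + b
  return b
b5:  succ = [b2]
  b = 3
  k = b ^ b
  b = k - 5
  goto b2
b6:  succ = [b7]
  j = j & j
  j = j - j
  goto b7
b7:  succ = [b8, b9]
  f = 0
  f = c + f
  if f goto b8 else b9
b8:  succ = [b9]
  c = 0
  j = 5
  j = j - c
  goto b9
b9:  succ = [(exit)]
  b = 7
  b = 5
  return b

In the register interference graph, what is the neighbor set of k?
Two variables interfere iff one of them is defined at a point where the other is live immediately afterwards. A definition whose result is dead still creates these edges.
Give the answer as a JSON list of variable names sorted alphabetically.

Per-block:
  b0: def={c,e,j} ue=∅
  b1: def={b} ue=∅
  b2: def={e,k} ue={c}
  b3: def={e} ue={e,j}
  b4: def={b,j} ue=∅
  b5: def={b,k} ue=∅
  b6: def={j} ue={j}
  b7: def={f} ue={c}
  b8: def={c,j} ue=∅
  b9: def={b} ue=∅

Live sets:
  live b0: ∅→{c,e,j}
  live b1: {c,e,j}→{c,e,j}
  live b2: {c}→{c}
  live b3: {c,e,j}→{c,j}
  live b4: ∅→∅
  live b5: {c}→{c}
  live b6: {c,j}→{c}
  live b7: {c}→∅
  live b8: ∅→∅
  live b9: ∅→∅

Conflict graph:
  b — {c,e,j}
  c — {b,e,f,j,k}
  e — {b,c,j,k}
  f — {c}
  j — {b,c,e}
  k — {c,e}

N(k) = ["c", "e"]

Answer: ["c", "e"]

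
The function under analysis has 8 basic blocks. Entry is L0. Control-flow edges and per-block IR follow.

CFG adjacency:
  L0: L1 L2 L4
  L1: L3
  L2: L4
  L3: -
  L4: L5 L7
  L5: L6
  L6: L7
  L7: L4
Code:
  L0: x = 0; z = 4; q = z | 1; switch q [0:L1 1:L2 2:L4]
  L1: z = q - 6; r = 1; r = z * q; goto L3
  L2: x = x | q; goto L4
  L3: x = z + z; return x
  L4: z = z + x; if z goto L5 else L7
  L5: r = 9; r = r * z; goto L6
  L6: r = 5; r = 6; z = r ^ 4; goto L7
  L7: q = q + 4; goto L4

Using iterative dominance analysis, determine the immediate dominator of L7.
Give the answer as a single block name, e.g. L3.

idom tree: L1←L0 L2←L0 L3←L1 L4←L0 L5←L4 L6←L5 L7←L4
Dom at joins:
  L4: preds {L0,L2,L7}: {L0} ∩ {L0,L2} ∩ {L0,L4,L7} = {L0}; idom=L0
  L7: preds {L4,L6}: {L0,L4} ∩ {L0,L4,L5,L6} = {L0,L4}; idom=L4

idom(L7) = L4

Answer: L4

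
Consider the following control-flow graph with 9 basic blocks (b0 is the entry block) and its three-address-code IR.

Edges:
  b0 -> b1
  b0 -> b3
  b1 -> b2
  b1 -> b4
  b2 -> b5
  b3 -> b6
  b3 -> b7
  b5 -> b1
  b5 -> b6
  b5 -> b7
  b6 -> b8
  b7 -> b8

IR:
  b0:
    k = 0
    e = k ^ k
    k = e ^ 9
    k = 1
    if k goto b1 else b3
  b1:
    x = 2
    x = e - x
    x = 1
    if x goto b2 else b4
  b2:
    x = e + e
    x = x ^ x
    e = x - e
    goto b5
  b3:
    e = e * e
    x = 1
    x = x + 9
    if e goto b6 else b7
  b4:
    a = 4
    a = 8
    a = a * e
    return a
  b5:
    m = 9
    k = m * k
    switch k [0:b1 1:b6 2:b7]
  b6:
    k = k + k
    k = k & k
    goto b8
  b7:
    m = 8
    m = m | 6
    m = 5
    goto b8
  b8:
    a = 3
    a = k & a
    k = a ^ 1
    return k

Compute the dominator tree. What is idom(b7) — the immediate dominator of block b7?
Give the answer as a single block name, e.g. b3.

Answer: b0

Working:
idom tree: b1←b0 b2←b1 b3←b0 b4←b1 b5←b2 b6←b0 b7←b0 b8←b0
Dom∩ at merges:
  b1: preds {b0,b5}: {b0} ∩ {b0,b1,b2,b5} = {b0}; idom=b0
  b6: preds {b3,b5}: {b0,b3} ∩ {b0,b1,b2,b5} = {b0}; idom=b0
  b7: preds {b3,b5}: {b0,b3} ∩ {b0,b1,b2,b5} = {b0}; idom=b0
  b8: preds {b6,b7}: {b0,b6} ∩ {b0,b7} = {b0}; idom=b0

idom(b7) = b0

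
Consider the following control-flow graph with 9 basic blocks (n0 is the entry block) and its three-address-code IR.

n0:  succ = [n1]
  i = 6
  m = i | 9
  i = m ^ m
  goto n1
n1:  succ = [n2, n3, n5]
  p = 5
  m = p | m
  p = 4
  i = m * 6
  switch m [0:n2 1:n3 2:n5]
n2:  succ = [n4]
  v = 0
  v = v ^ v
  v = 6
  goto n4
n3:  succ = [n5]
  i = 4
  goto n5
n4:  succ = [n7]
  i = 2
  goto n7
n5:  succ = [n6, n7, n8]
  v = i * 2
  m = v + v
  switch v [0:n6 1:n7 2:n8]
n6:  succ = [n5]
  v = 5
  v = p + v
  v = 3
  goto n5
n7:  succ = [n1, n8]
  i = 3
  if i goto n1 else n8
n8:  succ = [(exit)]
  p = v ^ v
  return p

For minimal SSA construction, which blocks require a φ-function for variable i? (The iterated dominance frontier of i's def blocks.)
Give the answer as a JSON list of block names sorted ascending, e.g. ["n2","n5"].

idom tree: n1←n0 n2←n1 n3←n1 n4←n2 n5←n1 n6←n5 n7←n1 n8←n1
Dom∩ at merges:
  n1: preds {n0,n7}: {n0} ∩ {n0,n1,n7} = {n0}; idom=n0
  n5: preds {n1,n3,n6}: {n0,n1} ∩ {n0,n1,n3} ∩ {n0,n1,n5,n6} = {n0,n1}; idom=n1
  n7: preds {n4,n5}: {n0,n1,n2,n4} ∩ {n0,n1,n5} = {n0,n1}; idom=n1
  n8: preds {n5,n7}: {n0,n1,n5} ∩ {n0,n1,n7} = {n0,n1}; idom=n1

Frontier:
  n1←n0: walk · to n0
  n1←n7: walk n7→n1 to n0
  n5←n1: walk · to n1
  n5←n3: walk n3 to n1
  n5←n6: walk n6→n5 to n1
  n7←n4: walk n4→n2 to n1
  n7←n5: walk n5 to n1
  n8←n5: walk n5 to n1
  n8←n7: walk n7 to n1
  n0 → ∅
  n1 → {n1}
  n2 → {n7}
  n3 → {n5}
  n4 → {n7}
  n5 → {n5,n7,n8}
  n6 → {n5}
  n7 → {n1,n8}
  n8 → ∅

φ for i: defs {n0,n1,n3,n4,n7}
  DF⁺ = {n1,n5,n7,n8}

Answer: ["n1", "n5", "n7", "n8"]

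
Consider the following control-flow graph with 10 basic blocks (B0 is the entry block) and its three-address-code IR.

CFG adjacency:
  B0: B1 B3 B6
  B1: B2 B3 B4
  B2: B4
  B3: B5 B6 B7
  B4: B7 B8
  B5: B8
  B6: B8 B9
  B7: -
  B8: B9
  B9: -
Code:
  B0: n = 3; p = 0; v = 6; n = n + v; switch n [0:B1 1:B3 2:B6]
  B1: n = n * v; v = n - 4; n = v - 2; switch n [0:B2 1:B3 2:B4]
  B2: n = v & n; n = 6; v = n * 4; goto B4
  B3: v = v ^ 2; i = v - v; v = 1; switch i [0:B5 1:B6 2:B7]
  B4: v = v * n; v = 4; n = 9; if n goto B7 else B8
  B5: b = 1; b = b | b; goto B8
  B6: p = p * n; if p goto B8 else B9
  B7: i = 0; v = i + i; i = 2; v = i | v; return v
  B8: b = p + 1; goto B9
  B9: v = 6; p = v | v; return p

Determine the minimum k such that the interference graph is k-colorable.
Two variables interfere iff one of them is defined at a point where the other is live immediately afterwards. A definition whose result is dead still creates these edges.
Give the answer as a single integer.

Per-block:
  B0 def {n,p,v} use ∅
  B1 def {n,v} use {n,v}
  B2 def {n,v} use {n,v}
  B3 def {i,v} use {v}
  B4 def {n,v} use {n,v}
  B5 def {b} use ∅
  B6 def {p} use {n,p}
  B7 def {i,v} use ∅
  B8 def {b} use {p}
  B9 def {p,v} use ∅

Backward fixpoint:
  B0: in=∅ out={n,p,v}
  B1: in={n,p,v} out={n,p,v}
  B2: in={n,p,v} out={n,p,v}
  B3: in={n,p,v} out={n,p}
  B4: in={n,p,v} out={p}
  B5: in={p} out={p}
  B6: in={n,p} out={p}
  B7: in=∅ out=∅
  B8: in={p} out=∅
  B9: in=∅ out=∅

Interfere edges:
  b — {p}
  i — {n,p,v}
  n — {i,p,v}
  p — {b,i,n,v}
  v — {i,n,p}

Colouring:
  {i,n,p,v} pairwise interfere (4-clique) ⇒ χ ≥ 4
  4-colouring: R0={p}  R1={b,i}  R2={n}  R3={v}
  χ = 4

Answer: 4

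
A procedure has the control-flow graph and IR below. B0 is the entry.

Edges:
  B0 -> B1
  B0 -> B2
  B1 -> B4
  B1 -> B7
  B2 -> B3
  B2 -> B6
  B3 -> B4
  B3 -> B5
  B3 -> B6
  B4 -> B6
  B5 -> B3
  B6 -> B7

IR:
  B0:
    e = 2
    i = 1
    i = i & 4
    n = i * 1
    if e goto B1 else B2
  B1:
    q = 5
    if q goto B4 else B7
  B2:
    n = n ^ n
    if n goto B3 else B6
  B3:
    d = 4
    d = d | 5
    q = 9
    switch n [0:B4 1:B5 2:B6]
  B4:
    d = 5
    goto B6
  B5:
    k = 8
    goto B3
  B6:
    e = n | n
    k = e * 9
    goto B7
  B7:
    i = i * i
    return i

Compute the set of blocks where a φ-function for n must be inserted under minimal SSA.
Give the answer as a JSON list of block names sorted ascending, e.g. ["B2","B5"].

Answer: ["B4", "B6", "B7"]

Working:
idom tree: B1←B0 B2←B0 B3←B2 B4←B0 B5←B3 B6←B0 B7←B0
Join-block Dom:
  B3: preds {B2,B5}: {B0,B2} ∩ {B0,B2,B3,B5} = {B0,B2}; idom=B2
  B4: preds {B1,B3}: {B0,B1} ∩ {B0,B2,B3} = {B0}; idom=B0
  B6: preds {B2,B3,B4}: {B0,B2} ∩ {B0,B2,B3} ∩ {B0,B4} = {B0}; idom=B0
  B7: preds {B1,B6}: {B0,B1} ∩ {B0,B6} = {B0}; idom=B0

Frontier:
  B3←B2: walk · to B2
  B3←B5: walk B5→B3 to B2
  B4←B1: walk B1 to B0
  B4←B3: walk B3→B2 to B0
  B6←B2: walk B2 to B0
  B6←B3: walk B3→B2 to B0
  B6←B4: walk B4 to B0
  B7←B1: walk B1 to B0
  B7←B6: walk B6 to B0
  B0: DF=∅
  B1: DF={B4,B7}
  B2: DF={B4,B6}
  B3: DF={B3,B4,B6}
  B4: DF={B6}
  B5: DF={B3}
  B6: DF={B7}
  B7: DF=∅

φ for n: defs {B0,B2}
  DF⁺ = {B4,B6,B7}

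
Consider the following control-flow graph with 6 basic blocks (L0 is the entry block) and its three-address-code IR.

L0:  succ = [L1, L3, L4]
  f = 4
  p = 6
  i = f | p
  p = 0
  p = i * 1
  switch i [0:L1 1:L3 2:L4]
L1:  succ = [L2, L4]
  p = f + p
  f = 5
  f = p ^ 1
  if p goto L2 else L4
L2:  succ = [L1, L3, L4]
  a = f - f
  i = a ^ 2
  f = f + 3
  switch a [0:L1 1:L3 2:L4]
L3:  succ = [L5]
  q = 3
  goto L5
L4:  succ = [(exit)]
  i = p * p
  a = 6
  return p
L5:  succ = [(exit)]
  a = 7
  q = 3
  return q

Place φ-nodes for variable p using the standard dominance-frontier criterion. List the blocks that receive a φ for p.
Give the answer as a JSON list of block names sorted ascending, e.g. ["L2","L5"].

idom tree: L1←L0 L2←L1 L3←L0 L4←L0 L5←L3
Join-block Dom:
  L1: preds {L0,L2}: {L0} ∩ {L0,L1,L2} = {L0}; idom=L0
  L3: preds {L0,L2}: {L0} ∩ {L0,L1,L2} = {L0}; idom=L0
  L4: preds {L0,L1,L2}: {L0} ∩ {L0,L1} ∩ {L0,L1,L2} = {L0}; idom=L0

DF walk-up:
  L1←L0: walk · to L0
  L1←L2: walk L2→L1 to L0
  L3←L0: walk · to L0
  L3←L2: walk L2→L1 to L0
  L4←L0: walk · to L0
  L4←L1: walk L1 to L0
  L4←L2: walk L2→L1 to L0
  L0: DF=∅
  L1: DF={L1,L3,L4}
  L2: DF={L1,L3,L4}
  L3: DF=∅
  L4: DF=∅
  L5: DF=∅

φ for p: defs {L0,L1}
  DF⁺ = {L1,L3,L4}

Answer: ["L1", "L3", "L4"]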